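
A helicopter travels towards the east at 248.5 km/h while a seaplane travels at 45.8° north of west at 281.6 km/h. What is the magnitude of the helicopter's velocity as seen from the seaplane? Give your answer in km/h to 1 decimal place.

488.5 km/h

Taking east as x and north as y: helicopter velocity = (248.500, 0.000) km/h; seaplane velocity = (-196.322, 201.882) km/h.
Velocity of helicopter relative to seaplane = (248.500, 0.000) − (-196.322, 201.882) = (444.822, -201.882) km/h.
Magnitude = |(444.822, -201.882)| = 488.490 km/h.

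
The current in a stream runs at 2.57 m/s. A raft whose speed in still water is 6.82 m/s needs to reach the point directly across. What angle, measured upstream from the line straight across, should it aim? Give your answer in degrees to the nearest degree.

22°

To cancel the current, the upstream component of the raft's velocity must equal the flow: 6.82 sin θ = 2.57.
sin θ = 2.57 / 6.82 = 0.3768.
θ = arcsin(0.3768) = 22.138°.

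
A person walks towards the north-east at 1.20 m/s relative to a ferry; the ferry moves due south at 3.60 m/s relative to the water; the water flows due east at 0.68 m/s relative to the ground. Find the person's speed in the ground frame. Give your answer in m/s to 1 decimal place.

3.1 m/s

In east/north components (m/s): person relative to ferry = (0.849, 0.849); ferry relative to water = (0.000, -3.600); water relative to ground = (0.680, 0.000).
Sum = (1.529, -2.751) m/s.
Speed = |(1.529, -2.751)| = 3.148 m/s.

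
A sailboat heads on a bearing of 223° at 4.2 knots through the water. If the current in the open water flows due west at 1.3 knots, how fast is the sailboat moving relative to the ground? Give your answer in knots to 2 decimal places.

Taking east as x and north as y: velocity relative to the water = (-2.864, -3.072) knots; the water relative to ground = (-1.300, 0.000) knots.
Velocity relative to ground = (-2.864, -3.072) + (-1.300, 0.000) = (-4.164, -3.072) knots.
Speed = |(-4.164, -3.072)| = 5.175 knots.

5.17 knots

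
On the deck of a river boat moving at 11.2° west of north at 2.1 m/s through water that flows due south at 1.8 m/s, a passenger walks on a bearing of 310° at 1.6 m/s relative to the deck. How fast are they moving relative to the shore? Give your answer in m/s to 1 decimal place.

In east/north components (m/s): passenger relative to river boat = (-1.226, 1.028); river boat relative to water = (-0.408, 2.060); water relative to ground = (0.000, -1.800).
Sum = (-1.634, 1.288) m/s.
Speed = |(-1.634, 1.288)| = 2.081 m/s.

2.1 m/s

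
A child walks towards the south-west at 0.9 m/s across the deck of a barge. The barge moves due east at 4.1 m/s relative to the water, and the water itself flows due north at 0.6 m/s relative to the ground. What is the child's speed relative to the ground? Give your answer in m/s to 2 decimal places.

3.46 m/s

In east/north components (m/s): child relative to barge = (-0.636, -0.636); barge relative to water = (4.100, 0.000); water relative to ground = (0.000, 0.600).
Sum = (3.464, -0.036) m/s.
Speed = |(3.464, -0.036)| = 3.464 m/s.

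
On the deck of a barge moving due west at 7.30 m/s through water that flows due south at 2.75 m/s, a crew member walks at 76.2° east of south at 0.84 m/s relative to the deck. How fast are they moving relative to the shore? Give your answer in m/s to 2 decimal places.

7.12 m/s

In east/north components (m/s): crew member relative to barge = (0.816, -0.200); barge relative to water = (-7.300, 0.000); water relative to ground = (0.000, -2.750).
Sum = (-6.484, -2.950) m/s.
Speed = |(-6.484, -2.950)| = 7.124 m/s.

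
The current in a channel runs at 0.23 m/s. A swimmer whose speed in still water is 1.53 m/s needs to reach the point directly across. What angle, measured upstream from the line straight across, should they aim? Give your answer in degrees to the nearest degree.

To cancel the current, the upstream component of the swimmer's velocity must equal the flow: 1.53 sin θ = 0.23.
sin θ = 0.23 / 1.53 = 0.1503.
θ = arcsin(0.1503) = 8.646°.

9°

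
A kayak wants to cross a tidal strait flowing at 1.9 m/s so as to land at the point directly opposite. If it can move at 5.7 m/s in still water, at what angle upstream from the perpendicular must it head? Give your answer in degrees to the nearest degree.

19°

To cancel the current, the upstream component of the kayak's velocity must equal the flow: 5.7 sin θ = 1.9.
sin θ = 1.9 / 5.7 = 0.3333.
θ = arcsin(0.3333) = 19.471°.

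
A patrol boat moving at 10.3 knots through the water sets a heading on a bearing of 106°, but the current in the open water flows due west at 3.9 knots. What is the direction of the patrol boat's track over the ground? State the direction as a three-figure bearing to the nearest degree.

Taking east as x and north as y: velocity relative to the water = (9.901, -2.839) knots; the water relative to ground = (-3.900, 0.000) knots.
Velocity relative to ground = (9.901, -2.839) + (-3.900, 0.000) = (6.001, -2.839) knots.
Bearing = atan2(6.00, -2.84) = 115.32° clockwise from north.

115°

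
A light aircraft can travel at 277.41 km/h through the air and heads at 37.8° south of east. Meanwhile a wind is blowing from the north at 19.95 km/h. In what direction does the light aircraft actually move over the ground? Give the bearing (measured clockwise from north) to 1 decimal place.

Taking east as x and north as y: velocity relative to the air = (219.197, -170.027) km/h; the air relative to ground = (0.000, -19.950) km/h.
Velocity relative to ground = (219.197, -170.027) + (0.000, -19.950) = (219.197, -189.977) km/h.
Bearing = atan2(219.20, -189.98) = 130.92° clockwise from north.

130.9°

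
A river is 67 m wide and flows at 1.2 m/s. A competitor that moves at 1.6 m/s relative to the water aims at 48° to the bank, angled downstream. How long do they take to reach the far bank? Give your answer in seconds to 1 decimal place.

56.3 s

The component of the competitor's velocity perpendicular to the bank is 1.6 × sin 48° = 1.189 m/s.
The flow acts along the bank and has no component across it.
Time = 67 / 1.189 = 56.348 s.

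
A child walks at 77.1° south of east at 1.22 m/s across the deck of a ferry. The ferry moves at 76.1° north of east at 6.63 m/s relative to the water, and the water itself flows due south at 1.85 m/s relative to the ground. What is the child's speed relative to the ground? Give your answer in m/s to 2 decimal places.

In east/north components (m/s): child relative to ferry = (0.272, -1.189); ferry relative to water = (1.593, 6.436); water relative to ground = (0.000, -1.850).
Sum = (1.865, 3.397) m/s.
Speed = |(1.865, 3.397)| = 3.875 m/s.

3.88 m/s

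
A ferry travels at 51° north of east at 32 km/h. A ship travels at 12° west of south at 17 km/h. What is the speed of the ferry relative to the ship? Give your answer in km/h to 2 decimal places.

47.77 km/h

Taking east as x and north as y: ferry velocity = (20.138, 24.869) km/h; ship velocity = (-3.534, -16.629) km/h.
Velocity of ferry relative to ship = (20.138, 24.869) − (-3.534, -16.629) = (23.673, 41.497) km/h.
Magnitude = |(23.673, 41.497)| = 47.775 km/h.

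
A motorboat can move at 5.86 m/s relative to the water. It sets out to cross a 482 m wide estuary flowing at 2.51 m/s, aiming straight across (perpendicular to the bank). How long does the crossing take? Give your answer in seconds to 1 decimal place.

The component of the motorboat's velocity perpendicular to the bank is 5.86 m/s.
The flow acts along the bank and has no component across it.
Time = 482 / 5.860 = 82.253 s.

82.3 s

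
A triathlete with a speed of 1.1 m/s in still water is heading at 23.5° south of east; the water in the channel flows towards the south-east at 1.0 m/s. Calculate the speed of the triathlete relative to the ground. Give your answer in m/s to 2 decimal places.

Taking east as x and north as y: velocity relative to the water = (1.009, -0.439) m/s; the water relative to ground = (0.707, -0.707) m/s.
Velocity relative to ground = (1.009, -0.439) + (0.707, -0.707) = (1.716, -1.146) m/s.
Speed = |(1.716, -1.146)| = 2.063 m/s.

2.06 m/s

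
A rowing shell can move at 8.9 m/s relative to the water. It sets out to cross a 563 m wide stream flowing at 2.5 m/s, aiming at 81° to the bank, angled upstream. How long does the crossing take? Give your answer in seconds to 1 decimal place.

The component of the rowing shell's velocity perpendicular to the bank is 8.9 × sin 81° = 8.790 m/s.
The flow acts along the bank and has no component across it.
Time = 563 / 8.790 = 64.047 s.

64.0 s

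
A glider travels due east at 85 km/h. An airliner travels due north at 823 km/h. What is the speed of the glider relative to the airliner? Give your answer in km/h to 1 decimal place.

827.4 km/h

Taking east as x and north as y: glider velocity = (85.000, 0.000) km/h; airliner velocity = (0.000, 823.000) km/h.
Velocity of glider relative to airliner = (85.000, 0.000) − (0.000, 823.000) = (85.000, -823.000) km/h.
Magnitude = |(85.000, -823.000)| = 827.378 km/h.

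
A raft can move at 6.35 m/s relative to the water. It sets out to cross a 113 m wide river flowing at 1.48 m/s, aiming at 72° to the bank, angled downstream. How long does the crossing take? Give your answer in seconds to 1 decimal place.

The component of the raft's velocity perpendicular to the bank is 6.35 × sin 72° = 6.039 m/s.
The flow acts along the bank and has no component across it.
Time = 113 / 6.039 = 18.711 s.

18.7 s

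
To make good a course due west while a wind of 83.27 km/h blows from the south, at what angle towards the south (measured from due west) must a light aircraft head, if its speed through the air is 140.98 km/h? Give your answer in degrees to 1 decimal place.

The wind pushes perpendicular to the desired track; the heading must have a component into the wind equal to 83.27 km/h: 140.98 sin θ = 83.27.
sin θ = 0.5907, so θ = 36.203°.

36.2°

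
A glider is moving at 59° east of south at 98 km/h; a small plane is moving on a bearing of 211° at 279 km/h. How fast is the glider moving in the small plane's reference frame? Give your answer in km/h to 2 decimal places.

295.71 km/h

Taking east as x and north as y: glider velocity = (84.002, -50.474) km/h; small plane velocity = (-143.696, -239.150) km/h.
Velocity of glider relative to small plane = (84.002, -50.474) − (-143.696, -239.150) = (227.698, 188.676) km/h.
Magnitude = |(227.698, 188.676)| = 295.711 km/h.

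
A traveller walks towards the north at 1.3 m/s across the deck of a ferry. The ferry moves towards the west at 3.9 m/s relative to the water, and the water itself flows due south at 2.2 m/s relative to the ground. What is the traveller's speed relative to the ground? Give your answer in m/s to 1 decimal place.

4.0 m/s

In east/north components (m/s): traveller relative to ferry = (0.000, 1.300); ferry relative to water = (-3.900, 0.000); water relative to ground = (0.000, -2.200).
Sum = (-3.900, -0.900) m/s.
Speed = |(-3.900, -0.900)| = 4.002 m/s.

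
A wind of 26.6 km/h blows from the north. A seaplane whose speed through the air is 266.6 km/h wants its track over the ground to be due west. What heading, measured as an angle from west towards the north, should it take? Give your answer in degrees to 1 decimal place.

5.7°

The wind pushes perpendicular to the desired track; the heading must have a component into the wind equal to 26.6 km/h: 266.6 sin θ = 26.6.
sin θ = 0.0998, so θ = 5.726°.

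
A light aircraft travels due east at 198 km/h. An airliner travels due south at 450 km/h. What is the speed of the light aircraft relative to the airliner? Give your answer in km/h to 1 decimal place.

491.6 km/h

Taking east as x and north as y: light aircraft velocity = (198.000, 0.000) km/h; airliner velocity = (0.000, -450.000) km/h.
Velocity of light aircraft relative to airliner = (198.000, 0.000) − (0.000, -450.000) = (198.000, 450.000) km/h.
Magnitude = |(198.000, 450.000)| = 491.634 km/h.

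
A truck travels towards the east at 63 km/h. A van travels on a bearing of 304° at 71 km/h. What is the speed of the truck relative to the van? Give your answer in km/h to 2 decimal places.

Taking east as x and north as y: truck velocity = (63.000, 0.000) km/h; van velocity = (-58.862, 39.703) km/h.
Velocity of truck relative to van = (63.000, 0.000) − (-58.862, 39.703) = (121.862, -39.703) km/h.
Magnitude = |(121.862, -39.703)| = 128.166 km/h.

128.17 km/h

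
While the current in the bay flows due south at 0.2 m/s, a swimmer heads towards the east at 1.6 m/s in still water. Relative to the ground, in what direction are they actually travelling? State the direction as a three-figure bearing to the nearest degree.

Taking east as x and north as y: velocity relative to the water = (1.600, 0.000) m/s; the water relative to ground = (0.000, -0.200) m/s.
Velocity relative to ground = (1.600, 0.000) + (0.000, -0.200) = (1.600, -0.200) m/s.
Bearing = atan2(1.60, -0.20) = 97.13° clockwise from north.

097°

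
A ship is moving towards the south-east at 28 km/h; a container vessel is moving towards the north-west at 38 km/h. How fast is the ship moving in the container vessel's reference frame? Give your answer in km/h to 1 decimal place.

Taking east as x and north as y: ship velocity = (19.799, -19.799) km/h; container vessel velocity = (-26.870, 26.870) km/h.
Velocity of ship relative to container vessel = (19.799, -19.799) − (-26.870, 26.870) = (46.669, -46.669) km/h.
Magnitude = |(46.669, -46.669)| = 66.000 km/h.

66.0 km/h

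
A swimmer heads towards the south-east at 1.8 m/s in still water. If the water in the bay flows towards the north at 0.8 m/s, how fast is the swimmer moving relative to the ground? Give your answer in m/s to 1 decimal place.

Taking east as x and north as y: velocity relative to the water = (1.273, -1.273) m/s; the water relative to ground = (0.000, 0.800) m/s.
Velocity relative to ground = (1.273, -1.273) + (0.000, 0.800) = (1.273, -0.473) m/s.
Speed = |(1.273, -0.473)| = 1.358 m/s.

1.4 m/s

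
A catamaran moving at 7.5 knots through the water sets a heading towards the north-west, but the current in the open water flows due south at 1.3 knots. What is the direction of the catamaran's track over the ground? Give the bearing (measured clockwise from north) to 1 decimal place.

307.0°

Taking east as x and north as y: velocity relative to the water = (-5.303, 5.303) knots; the water relative to ground = (0.000, -1.300) knots.
Velocity relative to ground = (-5.303, 5.303) + (0.000, -1.300) = (-5.303, 4.003) knots.
Bearing = atan2(-5.30, 4.00) = 307.05° clockwise from north.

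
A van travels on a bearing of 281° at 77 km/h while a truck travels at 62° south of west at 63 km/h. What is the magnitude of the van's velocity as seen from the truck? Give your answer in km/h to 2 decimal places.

84.03 km/h

Taking east as x and north as y: van velocity = (-75.585, 14.692) km/h; truck velocity = (-29.577, -55.626) km/h.
Velocity of van relative to truck = (-75.585, 14.692) − (-29.577, -55.626) = (-46.009, 70.318) km/h.
Magnitude = |(-46.009, 70.318)| = 84.032 km/h.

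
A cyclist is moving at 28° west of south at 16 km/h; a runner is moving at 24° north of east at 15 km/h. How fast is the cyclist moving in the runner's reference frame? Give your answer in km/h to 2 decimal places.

Taking east as x and north as y: cyclist velocity = (-7.512, -14.127) km/h; runner velocity = (13.703, 6.101) km/h.
Velocity of cyclist relative to runner = (-7.512, -14.127) − (13.703, 6.101) = (-21.215, -20.228) km/h.
Magnitude = |(-21.215, -20.228)| = 29.313 km/h.

29.31 km/h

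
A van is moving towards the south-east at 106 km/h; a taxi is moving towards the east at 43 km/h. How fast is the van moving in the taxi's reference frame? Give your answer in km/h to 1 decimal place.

Taking east as x and north as y: van velocity = (74.953, -74.953) km/h; taxi velocity = (43.000, 0.000) km/h.
Velocity of van relative to taxi = (74.953, -74.953) − (43.000, 0.000) = (31.953, -74.953) km/h.
Magnitude = |(31.953, -74.953)| = 81.480 km/h.

81.5 km/h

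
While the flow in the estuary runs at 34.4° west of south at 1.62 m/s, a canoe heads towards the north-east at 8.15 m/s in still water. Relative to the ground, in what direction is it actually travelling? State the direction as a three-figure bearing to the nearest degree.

048°

Taking east as x and north as y: velocity relative to the water = (5.763, 5.763) m/s; the water relative to ground = (-0.915, -1.337) m/s.
Velocity relative to ground = (5.763, 5.763) + (-0.915, -1.337) = (4.848, 4.426) m/s.
Bearing = atan2(4.85, 4.43) = 47.60° clockwise from north.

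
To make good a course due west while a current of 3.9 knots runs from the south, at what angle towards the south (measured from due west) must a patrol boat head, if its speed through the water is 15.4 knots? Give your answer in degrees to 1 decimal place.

14.7°

The current pushes perpendicular to the desired track; the heading must have a component into the current equal to 3.9 knots: 15.4 sin θ = 3.9.
sin θ = 0.2532, so θ = 14.670°.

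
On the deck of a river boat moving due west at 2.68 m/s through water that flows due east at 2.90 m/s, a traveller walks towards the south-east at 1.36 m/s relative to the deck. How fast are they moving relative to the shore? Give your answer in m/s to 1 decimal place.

1.5 m/s

In east/north components (m/s): traveller relative to river boat = (0.962, -0.962); river boat relative to water = (-2.680, 0.000); water relative to ground = (2.900, 0.000).
Sum = (1.182, -0.962) m/s.
Speed = |(1.182, -0.962)| = 1.524 m/s.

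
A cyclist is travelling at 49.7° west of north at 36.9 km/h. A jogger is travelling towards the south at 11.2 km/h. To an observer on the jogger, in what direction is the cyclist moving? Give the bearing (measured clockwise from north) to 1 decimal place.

321.3°

Taking east as x and north as y: cyclist velocity = (-28.142, 23.867) km/h; jogger velocity = (0.000, -11.200) km/h.
Velocity of cyclist relative to jogger = (-28.142, 23.867) − (0.000, -11.200) = (-28.142, 35.067) km/h.
Bearing = atan2(-28.14, 35.07) = 321.25° clockwise from north.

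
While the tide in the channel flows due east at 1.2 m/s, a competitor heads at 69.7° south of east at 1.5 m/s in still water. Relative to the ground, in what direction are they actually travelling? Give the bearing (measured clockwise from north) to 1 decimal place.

129.3°

Taking east as x and north as y: velocity relative to the water = (0.520, -1.407) m/s; the water relative to ground = (1.200, 0.000) m/s.
Velocity relative to ground = (0.520, -1.407) + (1.200, 0.000) = (1.720, -1.407) m/s.
Bearing = atan2(1.72, -1.41) = 129.27° clockwise from north.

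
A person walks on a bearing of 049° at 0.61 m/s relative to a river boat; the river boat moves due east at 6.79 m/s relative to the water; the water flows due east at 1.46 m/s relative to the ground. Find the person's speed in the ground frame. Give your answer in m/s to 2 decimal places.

8.72 m/s

In east/north components (m/s): person relative to river boat = (0.460, 0.400); river boat relative to water = (6.790, 0.000); water relative to ground = (1.460, 0.000).
Sum = (8.710, 0.400) m/s.
Speed = |(8.710, 0.400)| = 8.720 m/s.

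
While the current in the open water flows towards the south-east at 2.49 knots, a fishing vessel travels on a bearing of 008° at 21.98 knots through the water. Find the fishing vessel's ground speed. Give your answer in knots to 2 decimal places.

Taking east as x and north as y: velocity relative to the water = (3.059, 21.766) knots; the water relative to ground = (1.761, -1.761) knots.
Velocity relative to ground = (3.059, 21.766) + (1.761, -1.761) = (4.820, 20.005) knots.
Speed = |(4.820, 20.005)| = 20.578 knots.

20.58 knots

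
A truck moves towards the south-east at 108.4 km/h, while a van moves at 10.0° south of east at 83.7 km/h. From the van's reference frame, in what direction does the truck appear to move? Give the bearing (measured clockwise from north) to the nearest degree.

185°

Taking east as x and north as y: truck velocity = (76.650, -76.650) km/h; van velocity = (82.428, -14.534) km/h.
Velocity of truck relative to van = (76.650, -76.650) − (82.428, -14.534) = (-5.778, -62.116) km/h.
Bearing = atan2(-5.78, -62.12) = 185.31° clockwise from north.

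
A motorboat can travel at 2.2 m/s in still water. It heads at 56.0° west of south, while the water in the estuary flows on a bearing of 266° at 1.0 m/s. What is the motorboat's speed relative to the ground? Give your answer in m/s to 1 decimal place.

Taking east as x and north as y: velocity relative to the water = (-1.824, -1.230) m/s; the water relative to ground = (-0.998, -0.070) m/s.
Velocity relative to ground = (-1.824, -1.230) + (-0.998, -0.070) = (-2.821, -1.300) m/s.
Speed = |(-2.821, -1.300)| = 3.107 m/s.

3.1 m/s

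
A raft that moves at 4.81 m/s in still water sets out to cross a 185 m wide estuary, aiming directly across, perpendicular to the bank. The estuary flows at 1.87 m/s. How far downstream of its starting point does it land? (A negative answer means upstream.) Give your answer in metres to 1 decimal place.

Perpendicular speed = 4.810 m/s; crossing time = 185 / 4.810 = 38.462 s.
Net downstream speed = 1.870 m/s.
Drift = 1.870 × 38.462 = 71.923 m (downstream).

71.9 m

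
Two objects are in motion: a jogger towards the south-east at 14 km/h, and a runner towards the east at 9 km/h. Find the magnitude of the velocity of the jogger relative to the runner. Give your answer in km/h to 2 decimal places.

9.94 km/h

Taking east as x and north as y: jogger velocity = (9.899, -9.899) km/h; runner velocity = (9.000, 0.000) km/h.
Velocity of jogger relative to runner = (9.899, -9.899) − (9.000, 0.000) = (0.899, -9.899) km/h.
Magnitude = |(0.899, -9.899)| = 9.940 km/h.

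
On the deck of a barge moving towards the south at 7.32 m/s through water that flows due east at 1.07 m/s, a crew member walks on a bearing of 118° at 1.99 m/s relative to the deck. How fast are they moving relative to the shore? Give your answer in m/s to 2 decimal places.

In east/north components (m/s): crew member relative to barge = (1.757, -0.934); barge relative to water = (0.000, -7.320); water relative to ground = (1.070, 0.000).
Sum = (2.827, -8.254) m/s.
Speed = |(2.827, -8.254)| = 8.725 m/s.

8.72 m/s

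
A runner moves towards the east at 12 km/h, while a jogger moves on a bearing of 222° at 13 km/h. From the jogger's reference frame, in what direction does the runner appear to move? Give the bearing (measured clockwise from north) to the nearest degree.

Taking east as x and north as y: runner velocity = (12.000, 0.000) km/h; jogger velocity = (-8.699, -9.661) km/h.
Velocity of runner relative to jogger = (12.000, 0.000) − (-8.699, -9.661) = (20.699, 9.661) km/h.
Bearing = atan2(20.70, 9.66) = 64.98° clockwise from north.

065°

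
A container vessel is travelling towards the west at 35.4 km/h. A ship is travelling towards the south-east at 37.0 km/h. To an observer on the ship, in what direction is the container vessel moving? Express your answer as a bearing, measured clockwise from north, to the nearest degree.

Taking east as x and north as y: container vessel velocity = (-35.400, 0.000) km/h; ship velocity = (26.163, -26.163) km/h.
Velocity of container vessel relative to ship = (-35.400, 0.000) − (26.163, -26.163) = (-61.563, 26.163) km/h.
Bearing = atan2(-61.56, 26.16) = 293.02° clockwise from north.

293°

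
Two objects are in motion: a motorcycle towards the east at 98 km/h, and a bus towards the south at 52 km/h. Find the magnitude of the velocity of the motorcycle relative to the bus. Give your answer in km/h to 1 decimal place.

110.9 km/h

Taking east as x and north as y: motorcycle velocity = (98.000, 0.000) km/h; bus velocity = (0.000, -52.000) km/h.
Velocity of motorcycle relative to bus = (98.000, 0.000) − (0.000, -52.000) = (98.000, 52.000) km/h.
Magnitude = |(98.000, 52.000)| = 110.941 km/h.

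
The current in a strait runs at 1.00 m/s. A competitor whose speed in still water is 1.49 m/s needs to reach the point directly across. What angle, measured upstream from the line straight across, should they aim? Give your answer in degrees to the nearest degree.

To cancel the current, the upstream component of the competitor's velocity must equal the flow: 1.49 sin θ = 1.00.
sin θ = 1.00 / 1.49 = 0.6711.
θ = arcsin(0.6711) = 42.155°.

42°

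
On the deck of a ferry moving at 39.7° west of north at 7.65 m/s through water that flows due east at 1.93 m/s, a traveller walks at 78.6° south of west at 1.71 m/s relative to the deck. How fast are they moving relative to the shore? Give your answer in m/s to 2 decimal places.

In east/north components (m/s): traveller relative to ferry = (-0.338, -1.676); ferry relative to water = (-4.887, 5.886); water relative to ground = (1.930, 0.000).
Sum = (-3.295, 4.210) m/s.
Speed = |(-3.295, 4.210)| = 5.346 m/s.

5.35 m/s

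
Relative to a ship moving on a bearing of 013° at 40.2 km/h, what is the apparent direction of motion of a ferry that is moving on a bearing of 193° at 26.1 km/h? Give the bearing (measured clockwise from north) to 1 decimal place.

Taking east as x and north as y: ferry velocity = (-5.871, -25.431) km/h; ship velocity = (9.043, 39.170) km/h.
Velocity of ferry relative to ship = (-5.871, -25.431) − (9.043, 39.170) = (-14.914, -64.601) km/h.
Bearing = atan2(-14.91, -64.60) = 193.00° clockwise from north.

193.0°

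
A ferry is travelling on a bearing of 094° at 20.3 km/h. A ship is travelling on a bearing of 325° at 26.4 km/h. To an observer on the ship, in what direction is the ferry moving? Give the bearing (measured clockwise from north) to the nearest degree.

Taking east as x and north as y: ferry velocity = (20.251, -1.416) km/h; ship velocity = (-15.142, 21.626) km/h.
Velocity of ferry relative to ship = (20.251, -1.416) − (-15.142, 21.626) = (35.393, -23.042) km/h.
Bearing = atan2(35.39, -23.04) = 123.07° clockwise from north.

123°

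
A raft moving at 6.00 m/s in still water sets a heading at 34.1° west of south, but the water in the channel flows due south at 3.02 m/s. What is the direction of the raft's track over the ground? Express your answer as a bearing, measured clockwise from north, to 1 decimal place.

Taking east as x and north as y: velocity relative to the water = (-3.364, -4.968) m/s; the water relative to ground = (0.000, -3.020) m/s.
Velocity relative to ground = (-3.364, -4.968) + (0.000, -3.020) = (-3.364, -7.988) m/s.
Bearing = atan2(-3.36, -7.99) = 202.84° clockwise from north.

202.8°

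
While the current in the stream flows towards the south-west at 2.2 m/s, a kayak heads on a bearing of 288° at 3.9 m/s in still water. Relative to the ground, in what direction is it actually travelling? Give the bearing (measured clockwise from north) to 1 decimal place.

Taking east as x and north as y: velocity relative to the water = (-3.709, 1.205) m/s; the water relative to ground = (-1.556, -1.556) m/s.
Velocity relative to ground = (-3.709, 1.205) + (-1.556, -1.556) = (-5.265, -0.350) m/s.
Bearing = atan2(-5.26, -0.35) = 266.19° clockwise from north.

266.2°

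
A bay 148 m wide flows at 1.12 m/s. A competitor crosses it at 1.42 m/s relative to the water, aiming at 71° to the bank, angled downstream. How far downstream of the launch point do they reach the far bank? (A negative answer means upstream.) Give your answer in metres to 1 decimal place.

Perpendicular speed = 1.343 m/s; crossing time = 148 / 1.343 = 110.231 s.
Net downstream speed = 1.582 m/s.
Drift = 1.582 × 110.231 = 174.419 m (downstream).

174.4 m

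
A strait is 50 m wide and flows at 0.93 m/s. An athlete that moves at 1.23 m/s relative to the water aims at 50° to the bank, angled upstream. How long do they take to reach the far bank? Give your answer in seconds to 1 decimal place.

The component of the athlete's velocity perpendicular to the bank is 1.23 × sin 50° = 0.942 m/s.
The flow acts along the bank and has no component across it.
Time = 50 / 0.942 = 53.065 s.

53.1 s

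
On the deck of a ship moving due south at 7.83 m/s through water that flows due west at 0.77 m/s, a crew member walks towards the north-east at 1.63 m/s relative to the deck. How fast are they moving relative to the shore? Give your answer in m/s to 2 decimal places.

In east/north components (m/s): crew member relative to ship = (1.153, 1.153); ship relative to water = (0.000, -7.830); water relative to ground = (-0.770, 0.000).
Sum = (0.383, -6.677) m/s.
Speed = |(0.383, -6.677)| = 6.688 m/s.

6.69 m/s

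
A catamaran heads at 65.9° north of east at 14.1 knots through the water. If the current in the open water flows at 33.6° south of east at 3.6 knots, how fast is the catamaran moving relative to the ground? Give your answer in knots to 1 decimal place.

14.0 knots

Taking east as x and north as y: velocity relative to the water = (5.757, 12.871) knots; the water relative to ground = (2.999, -1.992) knots.
Velocity relative to ground = (5.757, 12.871) + (2.999, -1.992) = (8.756, 10.879) knots.
Speed = |(8.756, 10.879)| = 13.965 knots.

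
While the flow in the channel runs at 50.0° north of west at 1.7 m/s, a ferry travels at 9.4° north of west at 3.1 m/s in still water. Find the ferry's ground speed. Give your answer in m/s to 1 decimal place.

4.5 m/s

Taking east as x and north as y: velocity relative to the water = (-3.058, 0.506) m/s; the water relative to ground = (-1.093, 1.302) m/s.
Velocity relative to ground = (-3.058, 0.506) + (-1.093, 1.302) = (-4.151, 1.809) m/s.
Speed = |(-4.151, 1.809)| = 4.528 m/s.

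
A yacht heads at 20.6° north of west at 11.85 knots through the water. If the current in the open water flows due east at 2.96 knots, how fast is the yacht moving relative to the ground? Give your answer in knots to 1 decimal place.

Taking east as x and north as y: velocity relative to the water = (-11.092, 4.169) knots; the water relative to ground = (2.960, 0.000) knots.
Velocity relative to ground = (-11.092, 4.169) + (2.960, 0.000) = (-8.132, 4.169) knots.
Speed = |(-8.132, 4.169)| = 9.139 knots.

9.1 knots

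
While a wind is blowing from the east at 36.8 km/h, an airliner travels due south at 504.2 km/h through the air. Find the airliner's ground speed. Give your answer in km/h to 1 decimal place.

505.5 km/h

Taking east as x and north as y: velocity relative to the air = (0.000, -504.200) km/h; the air relative to ground = (-36.800, 0.000) km/h.
Velocity relative to ground = (0.000, -504.200) + (-36.800, 0.000) = (-36.800, -504.200) km/h.
Speed = |(-36.800, -504.200)| = 505.541 km/h.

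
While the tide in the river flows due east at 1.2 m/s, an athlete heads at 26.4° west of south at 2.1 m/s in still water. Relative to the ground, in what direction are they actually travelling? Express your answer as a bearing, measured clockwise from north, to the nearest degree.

172°

Taking east as x and north as y: velocity relative to the water = (-0.934, -1.881) m/s; the water relative to ground = (1.200, 0.000) m/s.
Velocity relative to ground = (-0.934, -1.881) + (1.200, 0.000) = (0.266, -1.881) m/s.
Bearing = atan2(0.27, -1.88) = 171.94° clockwise from north.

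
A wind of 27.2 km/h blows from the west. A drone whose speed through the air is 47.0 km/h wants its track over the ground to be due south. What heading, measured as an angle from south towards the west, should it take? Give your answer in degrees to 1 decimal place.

35.4°

The wind pushes perpendicular to the desired track; the heading must have a component into the wind equal to 27.2 km/h: 47.0 sin θ = 27.2.
sin θ = 0.5787, so θ = 35.361°.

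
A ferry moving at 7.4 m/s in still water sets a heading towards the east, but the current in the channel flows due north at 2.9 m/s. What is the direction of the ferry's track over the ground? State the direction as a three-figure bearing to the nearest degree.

Taking east as x and north as y: velocity relative to the water = (7.400, 0.000) m/s; the water relative to ground = (0.000, 2.900) m/s.
Velocity relative to ground = (7.400, 0.000) + (0.000, 2.900) = (7.400, 2.900) m/s.
Bearing = atan2(7.40, 2.90) = 68.60° clockwise from north.

069°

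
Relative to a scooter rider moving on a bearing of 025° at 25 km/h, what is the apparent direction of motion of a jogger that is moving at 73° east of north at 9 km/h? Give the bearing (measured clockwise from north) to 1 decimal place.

185.6°

Taking east as x and north as y: jogger velocity = (8.607, 2.631) km/h; scooter rider velocity = (10.565, 22.658) km/h.
Velocity of jogger relative to scooter rider = (8.607, 2.631) − (10.565, 22.658) = (-1.959, -20.026) km/h.
Bearing = atan2(-1.96, -20.03) = 185.59° clockwise from north.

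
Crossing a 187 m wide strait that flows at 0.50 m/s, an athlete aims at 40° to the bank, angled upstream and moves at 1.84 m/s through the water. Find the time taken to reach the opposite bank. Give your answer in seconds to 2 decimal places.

158.11 s

The component of the athlete's velocity perpendicular to the bank is 1.84 × sin 40° = 1.183 m/s.
Only the cross-stream component determines the crossing time; the current contributes nothing perpendicular to the bank.
Time = 187 / 1.183 = 158.109 s.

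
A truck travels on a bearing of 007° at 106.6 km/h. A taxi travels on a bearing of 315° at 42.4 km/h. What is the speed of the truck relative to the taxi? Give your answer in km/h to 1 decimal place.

Taking east as x and north as y: truck velocity = (12.991, 105.805) km/h; taxi velocity = (-29.981, 29.981) km/h.
Velocity of truck relative to taxi = (12.991, 105.805) − (-29.981, 29.981) = (42.973, 75.824) km/h.
Magnitude = |(42.973, 75.824)| = 87.155 km/h.

87.2 km/h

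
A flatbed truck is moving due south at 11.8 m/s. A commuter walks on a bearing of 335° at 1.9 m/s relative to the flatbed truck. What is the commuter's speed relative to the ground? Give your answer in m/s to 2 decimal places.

10.11 m/s

Taking east as x and north as y: flatbed truck velocity = (0.000, -11.800) m/s; commuter velocity relative to flatbed truck = (-0.803, 1.722) m/s.
Velocity relative to ground = (0.000, -11.800) + (-0.803, 1.722) = (-0.803, -10.078) m/s.
Speed = |(-0.803, -10.078)| = 10.110 m/s.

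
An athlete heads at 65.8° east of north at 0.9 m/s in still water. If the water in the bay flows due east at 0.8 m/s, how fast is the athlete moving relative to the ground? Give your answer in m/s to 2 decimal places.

Taking east as x and north as y: velocity relative to the water = (0.821, 0.369) m/s; the water relative to ground = (0.800, 0.000) m/s.
Velocity relative to ground = (0.821, 0.369) + (0.800, 0.000) = (1.621, 0.369) m/s.
Speed = |(1.621, 0.369)| = 1.662 m/s.

1.66 m/s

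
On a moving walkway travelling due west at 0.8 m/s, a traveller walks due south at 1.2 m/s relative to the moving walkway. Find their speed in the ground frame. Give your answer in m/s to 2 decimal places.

Taking east as x and north as y: moving walkway velocity = (-0.800, 0.000) m/s; traveller velocity relative to moving walkway = (0.000, -1.200) m/s.
Velocity relative to ground = (-0.800, 0.000) + (0.000, -1.200) = (-0.800, -1.200) m/s.
Speed = |(-0.800, -1.200)| = 1.442 m/s.

1.44 m/s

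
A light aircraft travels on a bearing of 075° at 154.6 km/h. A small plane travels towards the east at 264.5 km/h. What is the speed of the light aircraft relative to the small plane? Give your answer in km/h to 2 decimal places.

Taking east as x and north as y: light aircraft velocity = (149.332, 40.013) km/h; small plane velocity = (264.500, 0.000) km/h.
Velocity of light aircraft relative to small plane = (149.332, 40.013) − (264.500, 0.000) = (-115.168, 40.013) km/h.
Magnitude = |(-115.168, 40.013)| = 121.921 km/h.

121.92 km/h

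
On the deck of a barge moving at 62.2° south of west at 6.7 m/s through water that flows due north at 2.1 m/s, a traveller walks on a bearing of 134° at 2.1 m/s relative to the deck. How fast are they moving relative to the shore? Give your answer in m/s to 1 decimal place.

5.5 m/s

In east/north components (m/s): traveller relative to barge = (1.511, -1.459); barge relative to water = (-3.125, -5.927); water relative to ground = (0.000, 2.100).
Sum = (-1.614, -5.285) m/s.
Speed = |(-1.614, -5.285)| = 5.526 m/s.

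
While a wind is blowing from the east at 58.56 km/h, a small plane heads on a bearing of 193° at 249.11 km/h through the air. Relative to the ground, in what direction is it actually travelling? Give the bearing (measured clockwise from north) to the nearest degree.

205°

Taking east as x and north as y: velocity relative to the air = (-56.038, -242.725) km/h; the air relative to ground = (-58.560, 0.000) km/h.
Velocity relative to ground = (-56.038, -242.725) + (-58.560, 0.000) = (-114.598, -242.725) km/h.
Bearing = atan2(-114.60, -242.73) = 205.27° clockwise from north.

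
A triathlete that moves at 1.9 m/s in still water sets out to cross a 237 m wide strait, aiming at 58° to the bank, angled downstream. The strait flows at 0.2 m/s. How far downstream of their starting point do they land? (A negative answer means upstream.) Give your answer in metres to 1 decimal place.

Perpendicular speed = 1.611 m/s; crossing time = 237 / 1.611 = 147.087 s.
Net downstream speed = 1.207 m/s.
Drift = 1.207 × 147.087 = 177.511 m (downstream).

177.5 m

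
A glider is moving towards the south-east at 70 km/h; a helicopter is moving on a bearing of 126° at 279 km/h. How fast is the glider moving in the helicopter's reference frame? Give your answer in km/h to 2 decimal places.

Taking east as x and north as y: glider velocity = (49.497, -49.497) km/h; helicopter velocity = (225.716, -163.992) km/h.
Velocity of glider relative to helicopter = (49.497, -49.497) − (225.716, -163.992) = (-176.218, 114.495) km/h.
Magnitude = |(-176.218, 114.495)| = 210.147 km/h.

210.15 km/h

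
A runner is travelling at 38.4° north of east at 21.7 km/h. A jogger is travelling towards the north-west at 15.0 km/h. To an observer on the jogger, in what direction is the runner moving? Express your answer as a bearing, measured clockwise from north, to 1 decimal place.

084.1°

Taking east as x and north as y: runner velocity = (17.006, 13.479) km/h; jogger velocity = (-10.607, 10.607) km/h.
Velocity of runner relative to jogger = (17.006, 13.479) − (-10.607, 10.607) = (27.613, 2.872) km/h.
Bearing = atan2(27.61, 2.87) = 84.06° clockwise from north.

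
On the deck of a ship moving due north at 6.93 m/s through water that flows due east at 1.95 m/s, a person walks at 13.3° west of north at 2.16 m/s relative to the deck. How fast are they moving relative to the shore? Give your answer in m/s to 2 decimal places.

In east/north components (m/s): person relative to ship = (-0.497, 2.102); ship relative to water = (0.000, 6.930); water relative to ground = (1.950, 0.000).
Sum = (1.453, 9.032) m/s.
Speed = |(1.453, 9.032)| = 9.148 m/s.

9.15 m/s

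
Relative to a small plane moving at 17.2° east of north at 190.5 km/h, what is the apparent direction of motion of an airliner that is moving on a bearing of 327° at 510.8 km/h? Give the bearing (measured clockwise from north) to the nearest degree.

306°

Taking east as x and north as y: airliner velocity = (-278.202, 428.393) km/h; small plane velocity = (56.332, 181.981) km/h.
Velocity of airliner relative to small plane = (-278.202, 428.393) − (56.332, 181.981) = (-334.534, 246.412) km/h.
Bearing = atan2(-334.53, 246.41) = 306.37° clockwise from north.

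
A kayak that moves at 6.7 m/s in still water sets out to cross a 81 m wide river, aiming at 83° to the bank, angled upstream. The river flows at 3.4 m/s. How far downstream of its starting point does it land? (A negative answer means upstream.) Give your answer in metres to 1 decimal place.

Perpendicular speed = 6.650 m/s; crossing time = 81 / 6.650 = 12.180 s.
Net downstream speed = 2.583 m/s.
Drift = 2.583 × 12.180 = 31.468 m (downstream).

31.5 m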